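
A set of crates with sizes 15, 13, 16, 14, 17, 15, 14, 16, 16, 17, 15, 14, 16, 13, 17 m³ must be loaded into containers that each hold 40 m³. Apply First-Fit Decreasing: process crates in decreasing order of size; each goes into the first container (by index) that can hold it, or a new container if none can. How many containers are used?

Sorted descending: 17, 17, 17, 16, 16, 16, 16, 15, 15, 15, 14, 14, 14, 13, 13.
container 1: place 17 m³, 23 m³ left
container 1: place 17 m³, 6 m³ left
container 2: place 17 m³, 23 m³ left
container 2: place 16 m³, 7 m³ left
container 3: place 16 m³, 24 m³ left
container 3: place 16 m³, 8 m³ left
container 4: place 16 m³, 24 m³ left
container 4: place 15 m³, 9 m³ left
container 5: place 15 m³, 25 m³ left
container 5: place 15 m³, 10 m³ left
container 6: place 14 m³, 26 m³ left
container 6: place 14 m³, 12 m³ left
container 7: place 14 m³, 26 m³ left
container 7: place 13 m³, 13 m³ left
container 7: place 13 m³, 0 m³ left
Final containers: [17,17] [17,16] [16,16] [16,15] [15,15] [14,14] [14,13,13].

7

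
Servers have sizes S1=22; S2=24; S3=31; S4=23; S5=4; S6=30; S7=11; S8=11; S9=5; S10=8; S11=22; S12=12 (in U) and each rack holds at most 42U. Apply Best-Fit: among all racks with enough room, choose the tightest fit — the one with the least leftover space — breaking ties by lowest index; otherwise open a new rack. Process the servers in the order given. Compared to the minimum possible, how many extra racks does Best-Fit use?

0

Best-Fit: [22,12] [24,11,5] [31,4] [23,8] [30,11] [22] → 6 racks.
6 servers exceed 21U (half the capacity), and no two of those can share a rack, so at least 6 racks are needed.
So 6 is already optimal.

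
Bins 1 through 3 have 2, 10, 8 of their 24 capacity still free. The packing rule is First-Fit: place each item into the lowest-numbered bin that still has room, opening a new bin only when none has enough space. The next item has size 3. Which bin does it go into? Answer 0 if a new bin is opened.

Bins with room: bin 2 (10), bin 3 (8).
The first with room is bin 2.

2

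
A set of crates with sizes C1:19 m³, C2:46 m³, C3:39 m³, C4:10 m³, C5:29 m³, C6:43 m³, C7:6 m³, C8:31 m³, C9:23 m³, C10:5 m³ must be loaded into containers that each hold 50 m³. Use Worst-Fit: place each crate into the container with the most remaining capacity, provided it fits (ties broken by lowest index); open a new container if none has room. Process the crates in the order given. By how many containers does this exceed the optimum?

Worst-Fit: [19,10,6] [46] [39] [29] [43] [31] [23,5] → 7 containers.
Total size 251 m³; any packing needs at least ⌈251/50⌉ = 6 containers.
An optimal packing achieves that bound: [46] [43,6] [39,10] [31,19] [29,5] [23] → 6 containers.
Excess: 7 − 6 = 1.

1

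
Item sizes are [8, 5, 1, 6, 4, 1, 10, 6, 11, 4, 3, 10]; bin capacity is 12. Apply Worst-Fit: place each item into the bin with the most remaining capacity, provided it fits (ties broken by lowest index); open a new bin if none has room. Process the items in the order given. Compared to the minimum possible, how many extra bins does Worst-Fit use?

Worst-Fit: [8,4] [5,1,6] [1,10] [6,4] [11] [3] [10] → 7 bins.
Total size 69; any packing needs at least ⌈69/12⌉ = 6 bins.
An optimal packing achieves that bound: [11,1] [10,1] [10] [8,4] [6,6] [5,4,3] → 6 bins.
Excess: 7 − 6 = 1.

1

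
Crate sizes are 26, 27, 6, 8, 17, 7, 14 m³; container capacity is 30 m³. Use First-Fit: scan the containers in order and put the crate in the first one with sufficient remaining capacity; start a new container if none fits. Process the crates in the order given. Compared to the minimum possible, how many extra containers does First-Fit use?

1

First-Fit: [26] [27] [6,8,7] [17] [14] → 5 containers.
Total size 105 m³; any packing needs at least ⌈105/30⌉ = 4 containers.
An optimal packing achieves that bound: [27] [26] [17,8] [14,7,6] → 4 containers.
Excess: 5 − 4 = 1.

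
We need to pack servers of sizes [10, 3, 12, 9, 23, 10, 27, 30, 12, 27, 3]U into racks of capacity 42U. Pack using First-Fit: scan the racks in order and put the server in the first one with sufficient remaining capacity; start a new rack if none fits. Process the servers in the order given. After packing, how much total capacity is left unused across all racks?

Put 10U in rack 1; 32U remain.
Put 3U in rack 1; 29U remain.
Put 12U in rack 1; 17U remain.
Put 9U in rack 1; 8U remain.
Put 23U in rack 2; 19U remain.
Put 10U in rack 2; 9U remain.
Put 27U in rack 3; 15U remain.
Put 30U in rack 4; 12U remain.
Put 12U in rack 3; 3U remain.
Put 27U in rack 5; 15U remain.
Put 3U in rack 1; 5U remain.
5 racks × 42U = 210U; used 166U; unused 44U.

44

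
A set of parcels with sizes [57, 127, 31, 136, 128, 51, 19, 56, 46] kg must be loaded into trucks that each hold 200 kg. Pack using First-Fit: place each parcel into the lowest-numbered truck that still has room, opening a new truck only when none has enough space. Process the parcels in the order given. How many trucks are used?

4

Put 57 kg in truck 1; 143 kg remain.
Put 127 kg in truck 1; 16 kg remain.
Put 31 kg in truck 2; 169 kg remain.
Put 136 kg in truck 2; 33 kg remain.
Put 128 kg in truck 3; 72 kg remain.
Put 51 kg in truck 3; 21 kg remain.
Put 19 kg in truck 2; 14 kg remain.
Put 56 kg in truck 4; 144 kg remain.
Put 46 kg in truck 4; 98 kg remain.
Final trucks: [57,127] [31,136,19] [128,51] [56,46].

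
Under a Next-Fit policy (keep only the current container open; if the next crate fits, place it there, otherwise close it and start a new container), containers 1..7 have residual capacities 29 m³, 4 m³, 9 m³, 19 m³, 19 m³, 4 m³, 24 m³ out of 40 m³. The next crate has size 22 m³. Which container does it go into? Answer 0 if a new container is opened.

Next-Fit only looks at container 7, which has 24 m³ free.
22 m³ fits there.

7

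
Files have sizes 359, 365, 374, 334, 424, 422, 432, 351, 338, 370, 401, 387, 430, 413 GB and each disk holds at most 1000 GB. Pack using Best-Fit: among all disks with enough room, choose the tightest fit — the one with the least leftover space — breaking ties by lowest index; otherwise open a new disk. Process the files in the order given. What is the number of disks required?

359 GB → disk 1 (remaining 641 GB)
365 GB → disk 1 (remaining 276 GB)
374 GB → disk 2 (remaining 626 GB)
334 GB → disk 2 (remaining 292 GB)
424 GB → disk 3 (remaining 576 GB)
422 GB → disk 3 (remaining 154 GB)
432 GB → disk 4 (remaining 568 GB)
351 GB → disk 4 (remaining 217 GB)
338 GB → disk 5 (remaining 662 GB)
370 GB → disk 5 (remaining 292 GB)
401 GB → disk 6 (remaining 599 GB)
387 GB → disk 6 (remaining 212 GB)
430 GB → disk 7 (remaining 570 GB)
413 GB → disk 7 (remaining 157 GB)
Final disks: [359,365] [374,334] [424,422] [432,351] [338,370] [401,387] [430,413].

7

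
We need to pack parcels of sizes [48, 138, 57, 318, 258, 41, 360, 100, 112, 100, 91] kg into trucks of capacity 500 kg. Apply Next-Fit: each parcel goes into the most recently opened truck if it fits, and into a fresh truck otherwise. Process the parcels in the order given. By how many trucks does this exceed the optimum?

Next-Fit: [48,138,57] [318] [258,41] [360,100] [112,100,91] → 5 trucks.
Total size 1623 kg; any packing needs at least ⌈1623/500⌉ = 4 trucks.
An optimal packing achieves that bound: [360,138] [318,112,57] [258,100,100,41] [91,48] → 4 trucks.
Excess: 5 − 4 = 1.

1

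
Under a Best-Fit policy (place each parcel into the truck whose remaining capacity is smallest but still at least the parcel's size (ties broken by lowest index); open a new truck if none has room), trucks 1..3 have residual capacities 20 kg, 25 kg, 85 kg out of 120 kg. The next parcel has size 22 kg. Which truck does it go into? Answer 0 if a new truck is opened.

2

Trucks with room: truck 2 (25 kg), truck 3 (85 kg).
Tightest fit is truck 2 with 25 kg free.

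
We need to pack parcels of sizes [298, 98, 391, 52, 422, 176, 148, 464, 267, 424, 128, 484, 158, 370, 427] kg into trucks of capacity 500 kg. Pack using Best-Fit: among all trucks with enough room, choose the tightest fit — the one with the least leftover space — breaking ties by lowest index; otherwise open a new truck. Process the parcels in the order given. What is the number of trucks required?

298 kg → truck 1 (remaining 202 kg)
98 kg → truck 1 (remaining 104 kg)
391 kg → truck 2 (remaining 109 kg)
52 kg → truck 1 (remaining 52 kg)
422 kg → truck 3 (remaining 78 kg)
176 kg → truck 4 (remaining 324 kg)
148 kg → truck 4 (remaining 176 kg)
464 kg → truck 5 (remaining 36 kg)
267 kg → truck 6 (remaining 233 kg)
424 kg → truck 7 (remaining 76 kg)
128 kg → truck 4 (remaining 48 kg)
484 kg → truck 8 (remaining 16 kg)
158 kg → truck 6 (remaining 75 kg)
370 kg → truck 9 (remaining 130 kg)
427 kg → truck 10 (remaining 73 kg)
Final trucks: [298,98,52] [391] [422] [176,148,128] [464] [267,158] [424] [484] [370] [427].

10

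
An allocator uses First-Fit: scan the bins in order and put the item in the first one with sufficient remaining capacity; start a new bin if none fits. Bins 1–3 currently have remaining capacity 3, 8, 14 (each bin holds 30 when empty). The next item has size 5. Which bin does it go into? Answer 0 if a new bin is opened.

Bins with room: bin 2 (8), bin 3 (14).
The first with room is bin 2.

2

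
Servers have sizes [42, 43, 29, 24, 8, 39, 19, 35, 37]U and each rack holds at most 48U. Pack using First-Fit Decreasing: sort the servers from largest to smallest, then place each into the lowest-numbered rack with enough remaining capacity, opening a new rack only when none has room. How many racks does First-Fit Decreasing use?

7

Sorted descending: 43, 42, 39, 37, 35, 29, 24, 19, 8.
Put 43U in rack 1; 5U remain.
Put 42U in rack 2; 6U remain.
Put 39U in rack 3; 9U remain.
Put 37U in rack 4; 11U remain.
Put 35U in rack 5; 13U remain.
Put 29U in rack 6; 19U remain.
Put 24U in rack 7; 24U remain.
Put 19U in rack 6; 0U remain.
Put 8U in rack 3; 1U remain.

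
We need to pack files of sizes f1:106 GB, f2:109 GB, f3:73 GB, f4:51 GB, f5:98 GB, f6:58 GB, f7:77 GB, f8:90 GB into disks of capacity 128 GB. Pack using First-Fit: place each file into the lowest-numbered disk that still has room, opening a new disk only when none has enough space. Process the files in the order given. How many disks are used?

disk 1: place f1 (106 GB), 22 GB left
disk 2: place f2 (109 GB), 19 GB left
disk 3: place f3 (73 GB), 55 GB left
disk 3: place f4 (51 GB), 4 GB left
disk 4: place f5 (98 GB), 30 GB left
disk 5: place f6 (58 GB), 70 GB left
disk 6: place f7 (77 GB), 51 GB left
disk 7: place f8 (90 GB), 38 GB left
Final disks: [106] [109] [73,51] [98] [58] [77] [90].

7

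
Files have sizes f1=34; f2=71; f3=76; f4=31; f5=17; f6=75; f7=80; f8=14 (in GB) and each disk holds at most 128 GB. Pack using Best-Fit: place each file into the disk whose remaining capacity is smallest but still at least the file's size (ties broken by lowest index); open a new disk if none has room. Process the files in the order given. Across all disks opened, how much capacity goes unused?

114

Put f1 (34 GB) in disk 1; 94 GB remain.
Put f2 (71 GB) in disk 1; 23 GB remain.
Put f3 (76 GB) in disk 2; 52 GB remain.
Put f4 (31 GB) in disk 2; 21 GB remain.
Put f5 (17 GB) in disk 2; 4 GB remain.
Put f6 (75 GB) in disk 3; 53 GB remain.
Put f7 (80 GB) in disk 4; 48 GB remain.
Put f8 (14 GB) in disk 1; 9 GB remain.
4 disks × 128 GB = 512 GB; used 398 GB; unused 114 GB.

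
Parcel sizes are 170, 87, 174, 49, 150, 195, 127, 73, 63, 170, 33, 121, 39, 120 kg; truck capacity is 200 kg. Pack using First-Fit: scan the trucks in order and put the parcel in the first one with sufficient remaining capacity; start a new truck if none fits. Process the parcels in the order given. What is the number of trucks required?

Put 170 kg in truck 1; 30 kg remain.
Put 87 kg in truck 2; 113 kg remain.
Put 174 kg in truck 3; 26 kg remain.
Put 49 kg in truck 2; 64 kg remain.
Put 150 kg in truck 4; 50 kg remain.
Put 195 kg in truck 5; 5 kg remain.
Put 127 kg in truck 6; 73 kg remain.
Put 73 kg in truck 6; 0 kg remain.
Put 63 kg in truck 2; 1 kg remain.
Put 170 kg in truck 7; 30 kg remain.
Put 33 kg in truck 4; 17 kg remain.
Put 121 kg in truck 8; 79 kg remain.
Put 39 kg in truck 8; 40 kg remain.
Put 120 kg in truck 9; 80 kg remain.

9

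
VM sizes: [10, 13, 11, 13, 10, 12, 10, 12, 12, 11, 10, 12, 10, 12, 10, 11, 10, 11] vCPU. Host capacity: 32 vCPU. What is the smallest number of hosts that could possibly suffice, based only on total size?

7

Total size = 10 + 13 + 11 + 13 + 10 + 12 + 10 + 12 + 12 + 11 + 10 + 12 + 10 + 12 + 10 + 11 + 10 + 11 = 200 vCPU.
⌈200 / 32⌉ = 7.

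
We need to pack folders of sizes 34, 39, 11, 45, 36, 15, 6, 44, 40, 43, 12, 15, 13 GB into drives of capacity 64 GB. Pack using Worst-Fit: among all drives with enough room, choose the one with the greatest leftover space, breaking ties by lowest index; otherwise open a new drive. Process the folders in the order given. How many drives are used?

drive 1: place 34 GB, 30 GB left
drive 2: place 39 GB, 25 GB left
drive 1: place 11 GB, 19 GB left
drive 3: place 45 GB, 19 GB left
drive 4: place 36 GB, 28 GB left
drive 4: place 15 GB, 13 GB left
drive 2: place 6 GB, 19 GB left
drive 5: place 44 GB, 20 GB left
drive 6: place 40 GB, 24 GB left
drive 7: place 43 GB, 21 GB left
drive 6: place 12 GB, 12 GB left
drive 7: place 15 GB, 6 GB left
drive 5: place 13 GB, 7 GB left

7 drives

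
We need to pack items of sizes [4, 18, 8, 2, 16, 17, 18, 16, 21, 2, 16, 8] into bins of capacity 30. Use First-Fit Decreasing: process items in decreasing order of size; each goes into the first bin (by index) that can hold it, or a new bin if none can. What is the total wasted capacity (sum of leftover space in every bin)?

64

Sorted descending: 21, 18, 18, 17, 16, 16, 16, 8, 8, 4, 2, 2.
Put 21 in bin 1; 9 remain.
Put 18 in bin 2; 12 remain.
Put 18 in bin 3; 12 remain.
Put 17 in bin 4; 13 remain.
Put 16 in bin 5; 14 remain.
Put 16 in bin 6; 14 remain.
Put 16 in bin 7; 14 remain.
Put 8 in bin 1; 1 remain.
Put 8 in bin 2; 4 remain.
Put 4 in bin 2; 0 remain.
Put 2 in bin 3; 10 remain.
Put 2 in bin 3; 8 remain.
7 bins × 30 = 210; used 146; unused 64.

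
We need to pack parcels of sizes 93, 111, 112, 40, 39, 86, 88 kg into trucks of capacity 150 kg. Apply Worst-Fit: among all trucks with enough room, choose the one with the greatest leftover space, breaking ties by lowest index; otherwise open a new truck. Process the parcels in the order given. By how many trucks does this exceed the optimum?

0

Worst-Fit: [93,40] [111,39] [112] [86] [88] → 5 trucks.
5 parcels exceed 75 kg (half the capacity), and no two of those can share a truck, so at least 5 trucks are needed.
So 5 is already optimal.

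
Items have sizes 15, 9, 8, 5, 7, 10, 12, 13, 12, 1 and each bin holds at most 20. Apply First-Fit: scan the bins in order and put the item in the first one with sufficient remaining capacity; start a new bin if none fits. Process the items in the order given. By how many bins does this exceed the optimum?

1

First-Fit: [15,5] [9,8,1] [7,10] [12] [13] [12] → 6 bins.
Total size 92; any packing needs at least ⌈92/20⌉ = 5 bins.
An optimal packing achieves that bound: [15,5] [13,7] [12,8] [12,1] [10,9] → 5 bins.
Excess: 6 − 5 = 1.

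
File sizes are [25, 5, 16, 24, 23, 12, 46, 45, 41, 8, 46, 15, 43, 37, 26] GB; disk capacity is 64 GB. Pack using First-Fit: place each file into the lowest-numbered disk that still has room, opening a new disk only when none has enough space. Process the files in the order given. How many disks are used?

8

25 GB → disk 1 (remaining 39 GB)
5 GB → disk 1 (remaining 34 GB)
16 GB → disk 1 (remaining 18 GB)
24 GB → disk 2 (remaining 40 GB)
23 GB → disk 2 (remaining 17 GB)
12 GB → disk 1 (remaining 6 GB)
46 GB → disk 3 (remaining 18 GB)
45 GB → disk 4 (remaining 19 GB)
41 GB → disk 5 (remaining 23 GB)
8 GB → disk 2 (remaining 9 GB)
46 GB → disk 6 (remaining 18 GB)
15 GB → disk 3 (remaining 3 GB)
43 GB → disk 7 (remaining 21 GB)
37 GB → disk 8 (remaining 27 GB)
26 GB → disk 8 (remaining 1 GB)
Final disks: [25,5,16,12] [24,23,8] [46,15] [45] [41] [46] [43] [37,26].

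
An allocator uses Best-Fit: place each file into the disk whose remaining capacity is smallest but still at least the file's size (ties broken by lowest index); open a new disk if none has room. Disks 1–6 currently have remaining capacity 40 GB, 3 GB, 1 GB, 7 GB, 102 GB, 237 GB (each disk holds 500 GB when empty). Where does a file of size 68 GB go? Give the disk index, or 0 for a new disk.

5

Disks with room: disk 5 (102 GB), disk 6 (237 GB).
Tightest fit is disk 5 with 102 GB free.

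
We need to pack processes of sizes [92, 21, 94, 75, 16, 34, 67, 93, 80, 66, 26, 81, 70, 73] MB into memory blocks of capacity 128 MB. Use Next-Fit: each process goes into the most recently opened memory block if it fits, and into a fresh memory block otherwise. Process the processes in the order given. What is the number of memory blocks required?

10 memory blocks

92 MB → memory block 1 (remaining 36 MB)
21 MB → memory block 1 (remaining 15 MB)
94 MB → memory block 2 (remaining 34 MB)
75 MB → memory block 3 (remaining 53 MB)
16 MB → memory block 3 (remaining 37 MB)
34 MB → memory block 3 (remaining 3 MB)
67 MB → memory block 4 (remaining 61 MB)
93 MB → memory block 5 (remaining 35 MB)
80 MB → memory block 6 (remaining 48 MB)
66 MB → memory block 7 (remaining 62 MB)
26 MB → memory block 7 (remaining 36 MB)
81 MB → memory block 8 (remaining 47 MB)
70 MB → memory block 9 (remaining 58 MB)
73 MB → memory block 10 (remaining 55 MB)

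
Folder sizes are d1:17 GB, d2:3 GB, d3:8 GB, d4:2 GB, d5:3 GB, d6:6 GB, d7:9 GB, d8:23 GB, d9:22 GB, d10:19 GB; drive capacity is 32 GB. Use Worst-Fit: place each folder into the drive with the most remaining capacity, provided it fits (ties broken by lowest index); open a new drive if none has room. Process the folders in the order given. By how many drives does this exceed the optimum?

1

Worst-Fit: [17,3,8,2] [3,6,9] [23] [22] [19] → 5 drives.
Total size 112 GB; any packing needs at least ⌈112/32⌉ = 4 drives.
An optimal packing achieves that bound: [23,9] [22,8,2] [19,6,3,3] [17] → 4 drives.
Excess: 5 − 4 = 1.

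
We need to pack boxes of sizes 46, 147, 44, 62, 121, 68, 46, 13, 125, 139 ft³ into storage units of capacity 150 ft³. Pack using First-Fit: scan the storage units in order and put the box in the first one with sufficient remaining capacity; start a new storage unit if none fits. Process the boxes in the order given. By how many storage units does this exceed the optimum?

First-Fit: [46,44,46,13] [147] [62,68] [121] [125] [139] → 6 storage units.
Total size 811 ft³; any packing needs at least ⌈811/150⌉ = 6 storage units.
So 6 is already optimal.

0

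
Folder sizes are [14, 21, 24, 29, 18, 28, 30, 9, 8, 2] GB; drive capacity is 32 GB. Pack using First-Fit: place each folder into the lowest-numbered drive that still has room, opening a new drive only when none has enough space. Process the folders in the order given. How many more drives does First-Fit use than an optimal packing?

0

First-Fit: [14,18] [21,9,2] [24,8] [29] [28] [30] → 6 drives.
Total size 183 GB; any packing needs at least ⌈183/32⌉ = 6 drives.
So 6 is already optimal.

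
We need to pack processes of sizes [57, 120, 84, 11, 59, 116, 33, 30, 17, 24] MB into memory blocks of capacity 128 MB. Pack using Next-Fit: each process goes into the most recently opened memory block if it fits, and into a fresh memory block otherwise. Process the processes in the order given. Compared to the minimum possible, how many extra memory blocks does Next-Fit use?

1

Next-Fit: [57] [120] [84,11] [59] [116] [33,30,17,24] → 6 memory blocks.
Total size 551 MB; any packing needs at least ⌈551/128⌉ = 5 memory blocks.
An optimal packing achieves that bound: [120] [116,11] [84,33] [59,57] [30,24,17] → 5 memory blocks.
Excess: 6 − 5 = 1.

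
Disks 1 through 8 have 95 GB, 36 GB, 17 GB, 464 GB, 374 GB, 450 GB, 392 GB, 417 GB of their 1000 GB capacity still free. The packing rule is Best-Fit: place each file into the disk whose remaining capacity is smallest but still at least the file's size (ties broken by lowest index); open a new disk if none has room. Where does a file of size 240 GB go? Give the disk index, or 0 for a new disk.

Disks with room: disk 4 (464 GB), disk 5 (374 GB), disk 6 (450 GB), disk 7 (392 GB), disk 8 (417 GB).
Tightest fit is disk 5 with 374 GB free.

5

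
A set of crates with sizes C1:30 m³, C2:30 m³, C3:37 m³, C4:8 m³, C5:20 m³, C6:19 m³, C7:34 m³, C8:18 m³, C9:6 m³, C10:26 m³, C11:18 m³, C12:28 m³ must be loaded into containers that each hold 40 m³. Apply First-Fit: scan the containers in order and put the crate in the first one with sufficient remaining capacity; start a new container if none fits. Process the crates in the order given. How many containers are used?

8

container 1: place C1 (30 m³), 10 m³ left
container 2: place C2 (30 m³), 10 m³ left
container 3: place C3 (37 m³), 3 m³ left
container 1: place C4 (8 m³), 2 m³ left
container 4: place C5 (20 m³), 20 m³ left
container 4: place C6 (19 m³), 1 m³ left
container 5: place C7 (34 m³), 6 m³ left
container 6: place C8 (18 m³), 22 m³ left
container 2: place C9 (6 m³), 4 m³ left
container 7: place C10 (26 m³), 14 m³ left
container 6: place C11 (18 m³), 4 m³ left
container 8: place C12 (28 m³), 12 m³ left
Final containers: [30,8] [30,6] [37] [20,19] [34] [18,18] [26] [28].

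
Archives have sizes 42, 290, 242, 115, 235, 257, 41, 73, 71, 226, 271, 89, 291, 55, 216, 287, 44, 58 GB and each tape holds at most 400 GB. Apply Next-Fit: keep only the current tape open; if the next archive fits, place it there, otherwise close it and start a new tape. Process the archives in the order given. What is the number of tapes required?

tape 1: place 42 GB, 358 GB left
tape 1: place 290 GB, 68 GB left
tape 2: place 242 GB, 158 GB left
tape 2: place 115 GB, 43 GB left
tape 3: place 235 GB, 165 GB left
tape 4: place 257 GB, 143 GB left
tape 4: place 41 GB, 102 GB left
tape 4: place 73 GB, 29 GB left
tape 5: place 71 GB, 329 GB left
tape 5: place 226 GB, 103 GB left
tape 6: place 271 GB, 129 GB left
tape 6: place 89 GB, 40 GB left
tape 7: place 291 GB, 109 GB left
tape 7: place 55 GB, 54 GB left
tape 8: place 216 GB, 184 GB left
tape 9: place 287 GB, 113 GB left
tape 9: place 44 GB, 69 GB left
tape 9: place 58 GB, 11 GB left
Final tapes: [42,290] [242,115] [235] [257,41,73] [71,226] [271,89] [291,55] [216] [287,44,58].

9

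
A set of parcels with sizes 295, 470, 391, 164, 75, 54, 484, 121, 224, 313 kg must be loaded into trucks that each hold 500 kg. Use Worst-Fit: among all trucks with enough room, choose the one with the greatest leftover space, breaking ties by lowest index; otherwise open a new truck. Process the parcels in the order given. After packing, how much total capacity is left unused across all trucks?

409

295 kg → truck 1 (remaining 205 kg)
470 kg → truck 2 (remaining 30 kg)
391 kg → truck 3 (remaining 109 kg)
164 kg → truck 1 (remaining 41 kg)
75 kg → truck 3 (remaining 34 kg)
54 kg → truck 4 (remaining 446 kg)
484 kg → truck 5 (remaining 16 kg)
121 kg → truck 4 (remaining 325 kg)
224 kg → truck 4 (remaining 101 kg)
313 kg → truck 6 (remaining 187 kg)
6 trucks × 500 kg = 3000 kg; used 2591 kg; unused 409 kg.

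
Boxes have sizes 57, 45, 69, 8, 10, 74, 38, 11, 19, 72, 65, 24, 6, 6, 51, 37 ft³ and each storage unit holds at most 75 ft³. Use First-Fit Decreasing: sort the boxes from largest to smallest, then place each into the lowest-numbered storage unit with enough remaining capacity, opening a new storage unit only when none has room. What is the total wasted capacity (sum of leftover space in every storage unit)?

Sorted descending: 74, 72, 69, 65, 57, 51, 45, 38, 37, 24, 19, 11, 10, 8, 6, 6.
storage unit 1: place 74 ft³, 1 ft³ left
storage unit 2: place 72 ft³, 3 ft³ left
storage unit 3: place 69 ft³, 6 ft³ left
storage unit 4: place 65 ft³, 10 ft³ left
storage unit 5: place 57 ft³, 18 ft³ left
storage unit 6: place 51 ft³, 24 ft³ left
storage unit 7: place 45 ft³, 30 ft³ left
storage unit 8: place 38 ft³, 37 ft³ left
storage unit 8: place 37 ft³, 0 ft³ left
storage unit 6: place 24 ft³, 0 ft³ left
storage unit 7: place 19 ft³, 11 ft³ left
storage unit 5: place 11 ft³, 7 ft³ left
storage unit 4: place 10 ft³, 0 ft³ left
storage unit 7: place 8 ft³, 3 ft³ left
storage unit 3: place 6 ft³, 0 ft³ left
storage unit 5: place 6 ft³, 1 ft³ left
8 storage units × 75 ft³ = 600 ft³; used 592 ft³; unused 8 ft³.

8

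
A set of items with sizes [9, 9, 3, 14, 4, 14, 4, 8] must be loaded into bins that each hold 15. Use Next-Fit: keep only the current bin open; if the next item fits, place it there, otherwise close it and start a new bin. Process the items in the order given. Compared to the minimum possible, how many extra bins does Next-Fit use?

1

Next-Fit: [9] [9,3] [14] [4] [14] [4,8] → 6 bins.
Total size 65; any packing needs at least ⌈65/15⌉ = 5 bins.
An optimal packing achieves that bound: [14] [14] [9,4] [9,4] [8,3] → 5 bins.
Excess: 6 − 5 = 1.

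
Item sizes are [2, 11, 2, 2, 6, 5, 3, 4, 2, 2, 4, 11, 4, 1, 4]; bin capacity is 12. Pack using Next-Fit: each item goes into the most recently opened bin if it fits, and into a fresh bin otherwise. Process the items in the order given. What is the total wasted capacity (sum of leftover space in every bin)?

21

Put 2 in bin 1; 10 remain.
Put 11 in bin 2; 1 remain.
Put 2 in bin 3; 10 remain.
Put 2 in bin 3; 8 remain.
Put 6 in bin 3; 2 remain.
Put 5 in bin 4; 7 remain.
Put 3 in bin 4; 4 remain.
Put 4 in bin 4; 0 remain.
Put 2 in bin 5; 10 remain.
Put 2 in bin 5; 8 remain.
Put 4 in bin 5; 4 remain.
Put 11 in bin 6; 1 remain.
Put 4 in bin 7; 8 remain.
Put 1 in bin 7; 7 remain.
Put 4 in bin 7; 3 remain.
7 bins × 12 = 84; used 63; unused 21.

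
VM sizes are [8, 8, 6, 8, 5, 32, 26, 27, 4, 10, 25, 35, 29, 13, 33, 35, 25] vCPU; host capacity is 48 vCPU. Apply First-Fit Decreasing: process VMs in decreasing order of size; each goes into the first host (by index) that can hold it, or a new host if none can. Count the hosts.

Sorted descending: 35, 35, 33, 32, 29, 27, 26, 25, 25, 13, 10, 8, 8, 8, 6, 5, 4.
Put 35 vCPU in host 1; 13 vCPU remain.
Put 35 vCPU in host 2; 13 vCPU remain.
Put 33 vCPU in host 3; 15 vCPU remain.
Put 32 vCPU in host 4; 16 vCPU remain.
Put 29 vCPU in host 5; 19 vCPU remain.
Put 27 vCPU in host 6; 21 vCPU remain.
Put 26 vCPU in host 7; 22 vCPU remain.
Put 25 vCPU in host 8; 23 vCPU remain.
Put 25 vCPU in host 9; 23 vCPU remain.
Put 13 vCPU in host 1; 0 vCPU remain.
Put 10 vCPU in host 2; 3 vCPU remain.
Put 8 vCPU in host 3; 7 vCPU remain.
Put 8 vCPU in host 4; 8 vCPU remain.
Put 8 vCPU in host 4; 0 vCPU remain.
Put 6 vCPU in host 3; 1 vCPU remain.
Put 5 vCPU in host 5; 14 vCPU remain.
Put 4 vCPU in host 5; 10 vCPU remain.
Final hosts: [35,13] [35,10] [33,8,6] [32,8,8] [29,5,4] [27] [26] [25] [25].

9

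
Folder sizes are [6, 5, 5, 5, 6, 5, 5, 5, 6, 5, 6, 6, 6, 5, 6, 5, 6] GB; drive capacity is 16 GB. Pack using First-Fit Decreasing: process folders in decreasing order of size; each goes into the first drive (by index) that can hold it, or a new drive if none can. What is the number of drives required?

Sorted descending: 6, 6, 6, 6, 6, 6, 6, 6, 5, 5, 5, 5, 5, 5, 5, 5, 5.
6 GB → drive 1 (remaining 10 GB)
6 GB → drive 1 (remaining 4 GB)
6 GB → drive 2 (remaining 10 GB)
6 GB → drive 2 (remaining 4 GB)
6 GB → drive 3 (remaining 10 GB)
6 GB → drive 3 (remaining 4 GB)
6 GB → drive 4 (remaining 10 GB)
6 GB → drive 4 (remaining 4 GB)
5 GB → drive 5 (remaining 11 GB)
5 GB → drive 5 (remaining 6 GB)
5 GB → drive 5 (remaining 1 GB)
5 GB → drive 6 (remaining 11 GB)
5 GB → drive 6 (remaining 6 GB)
5 GB → drive 6 (remaining 1 GB)
5 GB → drive 7 (remaining 11 GB)
5 GB → drive 7 (remaining 6 GB)
5 GB → drive 7 (remaining 1 GB)

7 drives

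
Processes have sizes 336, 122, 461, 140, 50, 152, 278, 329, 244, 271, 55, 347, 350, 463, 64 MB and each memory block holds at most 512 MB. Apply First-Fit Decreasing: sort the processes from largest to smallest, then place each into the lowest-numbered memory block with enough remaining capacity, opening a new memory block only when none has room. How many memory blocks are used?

9

Sorted descending: 463, 461, 350, 347, 336, 329, 278, 271, 244, 152, 140, 122, 64, 55, 50.
memory block 1: place 463 MB, 49 MB left
memory block 2: place 461 MB, 51 MB left
memory block 3: place 350 MB, 162 MB left
memory block 4: place 347 MB, 165 MB left
memory block 5: place 336 MB, 176 MB left
memory block 6: place 329 MB, 183 MB left
memory block 7: place 278 MB, 234 MB left
memory block 8: place 271 MB, 241 MB left
memory block 9: place 244 MB, 268 MB left
memory block 3: place 152 MB, 10 MB left
memory block 4: place 140 MB, 25 MB left
memory block 5: place 122 MB, 54 MB left
memory block 6: place 64 MB, 119 MB left
memory block 6: place 55 MB, 64 MB left
memory block 2: place 50 MB, 1 MB left
Final memory blocks: [463] [461,50] [350,152] [347,140] [336,122] [329,64,55] [278] [271] [244].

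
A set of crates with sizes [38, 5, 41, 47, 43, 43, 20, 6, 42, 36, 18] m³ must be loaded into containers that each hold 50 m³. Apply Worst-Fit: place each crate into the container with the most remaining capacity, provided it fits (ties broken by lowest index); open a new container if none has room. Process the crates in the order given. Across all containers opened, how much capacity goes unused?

61

container 1: place 38 m³, 12 m³ left
container 1: place 5 m³, 7 m³ left
container 2: place 41 m³, 9 m³ left
container 3: place 47 m³, 3 m³ left
container 4: place 43 m³, 7 m³ left
container 5: place 43 m³, 7 m³ left
container 6: place 20 m³, 30 m³ left
container 6: place 6 m³, 24 m³ left
container 7: place 42 m³, 8 m³ left
container 8: place 36 m³, 14 m³ left
container 6: place 18 m³, 6 m³ left
8 containers × 50 m³ = 400 m³; used 339 m³; unused 61 m³.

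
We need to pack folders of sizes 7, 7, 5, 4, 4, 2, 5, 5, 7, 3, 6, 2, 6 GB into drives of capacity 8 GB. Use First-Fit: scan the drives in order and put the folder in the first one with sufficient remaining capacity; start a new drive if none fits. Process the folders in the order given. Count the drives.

9

Put 7 GB in drive 1; 1 GB remain.
Put 7 GB in drive 2; 1 GB remain.
Put 5 GB in drive 3; 3 GB remain.
Put 4 GB in drive 4; 4 GB remain.
Put 4 GB in drive 4; 0 GB remain.
Put 2 GB in drive 3; 1 GB remain.
Put 5 GB in drive 5; 3 GB remain.
Put 5 GB in drive 6; 3 GB remain.
Put 7 GB in drive 7; 1 GB remain.
Put 3 GB in drive 5; 0 GB remain.
Put 6 GB in drive 8; 2 GB remain.
Put 2 GB in drive 6; 1 GB remain.
Put 6 GB in drive 9; 2 GB remain.
Final drives: [7] [7] [5,2] [4,4] [5,3] [5,2] [7] [6] [6].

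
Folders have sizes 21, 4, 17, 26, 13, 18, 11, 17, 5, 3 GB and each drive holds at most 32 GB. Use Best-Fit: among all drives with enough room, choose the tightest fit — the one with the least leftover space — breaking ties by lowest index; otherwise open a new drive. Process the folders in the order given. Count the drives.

drive 1: place 21 GB, 11 GB left
drive 1: place 4 GB, 7 GB left
drive 2: place 17 GB, 15 GB left
drive 3: place 26 GB, 6 GB left
drive 2: place 13 GB, 2 GB left
drive 4: place 18 GB, 14 GB left
drive 4: place 11 GB, 3 GB left
drive 5: place 17 GB, 15 GB left
drive 3: place 5 GB, 1 GB left
drive 4: place 3 GB, 0 GB left
Final drives: [21,4] [17,13] [26,5] [18,11,3] [17].

5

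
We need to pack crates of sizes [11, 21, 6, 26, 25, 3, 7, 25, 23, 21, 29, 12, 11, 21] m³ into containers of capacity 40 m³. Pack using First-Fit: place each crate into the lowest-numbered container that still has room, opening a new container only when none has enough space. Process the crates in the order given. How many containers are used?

container 1: place 11 m³, 29 m³ left
container 1: place 21 m³, 8 m³ left
container 1: place 6 m³, 2 m³ left
container 2: place 26 m³, 14 m³ left
container 3: place 25 m³, 15 m³ left
container 2: place 3 m³, 11 m³ left
container 2: place 7 m³, 4 m³ left
container 4: place 25 m³, 15 m³ left
container 5: place 23 m³, 17 m³ left
container 6: place 21 m³, 19 m³ left
container 7: place 29 m³, 11 m³ left
container 3: place 12 m³, 3 m³ left
container 4: place 11 m³, 4 m³ left
container 8: place 21 m³, 19 m³ left
Final containers: [11,21,6] [26,3,7] [25,12] [25,11] [23] [21] [29] [21].

8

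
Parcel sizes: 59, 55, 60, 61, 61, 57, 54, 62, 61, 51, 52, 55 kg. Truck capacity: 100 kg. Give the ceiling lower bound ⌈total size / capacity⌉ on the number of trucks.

Total size = 59 + 55 + 60 + 61 + 61 + 57 + 54 + 62 + 61 + 51 + 52 + 55 = 688 kg.
⌈688 / 100⌉ = 7.

7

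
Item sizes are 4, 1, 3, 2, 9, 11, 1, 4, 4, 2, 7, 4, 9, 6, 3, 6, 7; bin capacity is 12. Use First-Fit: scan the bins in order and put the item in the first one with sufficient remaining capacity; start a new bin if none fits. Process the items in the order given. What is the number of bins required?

8

bin 1: place 4, 8 left
bin 1: place 1, 7 left
bin 1: place 3, 4 left
bin 1: place 2, 2 left
bin 2: place 9, 3 left
bin 3: place 11, 1 left
bin 1: place 1, 1 left
bin 4: place 4, 8 left
bin 4: place 4, 4 left
bin 2: place 2, 1 left
bin 5: place 7, 5 left
bin 4: place 4, 0 left
bin 6: place 9, 3 left
bin 7: place 6, 6 left
bin 5: place 3, 2 left
bin 7: place 6, 0 left
bin 8: place 7, 5 left
Final bins: [4,1,3,2,1] [9,2] [11] [4,4,4] [7,3] [9] [6,6] [7].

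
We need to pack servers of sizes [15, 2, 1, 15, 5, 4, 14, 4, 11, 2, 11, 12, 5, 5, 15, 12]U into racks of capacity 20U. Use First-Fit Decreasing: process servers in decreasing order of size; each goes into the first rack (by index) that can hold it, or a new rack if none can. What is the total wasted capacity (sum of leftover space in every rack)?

Sorted descending: 15, 15, 15, 14, 12, 12, 11, 11, 5, 5, 5, 4, 4, 2, 2, 1.
Put 15U in rack 1; 5U remain.
Put 15U in rack 2; 5U remain.
Put 15U in rack 3; 5U remain.
Put 14U in rack 4; 6U remain.
Put 12U in rack 5; 8U remain.
Put 12U in rack 6; 8U remain.
Put 11U in rack 7; 9U remain.
Put 11U in rack 8; 9U remain.
Put 5U in rack 1; 0U remain.
Put 5U in rack 2; 0U remain.
Put 5U in rack 3; 0U remain.
Put 4U in rack 4; 2U remain.
Put 4U in rack 5; 4U remain.
Put 2U in rack 4; 0U remain.
Put 2U in rack 5; 2U remain.
Put 1U in rack 5; 1U remain.
8 racks × 20U = 160U; used 133U; unused 27U.

27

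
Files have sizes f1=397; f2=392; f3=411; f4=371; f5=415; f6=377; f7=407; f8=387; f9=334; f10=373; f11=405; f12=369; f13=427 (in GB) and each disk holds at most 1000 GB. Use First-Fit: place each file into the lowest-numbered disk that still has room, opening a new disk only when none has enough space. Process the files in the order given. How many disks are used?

f1 (397 GB) → disk 1 (remaining 603 GB)
f2 (392 GB) → disk 1 (remaining 211 GB)
f3 (411 GB) → disk 2 (remaining 589 GB)
f4 (371 GB) → disk 2 (remaining 218 GB)
f5 (415 GB) → disk 3 (remaining 585 GB)
f6 (377 GB) → disk 3 (remaining 208 GB)
f7 (407 GB) → disk 4 (remaining 593 GB)
f8 (387 GB) → disk 4 (remaining 206 GB)
f9 (334 GB) → disk 5 (remaining 666 GB)
f10 (373 GB) → disk 5 (remaining 293 GB)
f11 (405 GB) → disk 6 (remaining 595 GB)
f12 (369 GB) → disk 6 (remaining 226 GB)
f13 (427 GB) → disk 7 (remaining 573 GB)
Final disks: [397,392] [411,371] [415,377] [407,387] [334,373] [405,369] [427].

7 disks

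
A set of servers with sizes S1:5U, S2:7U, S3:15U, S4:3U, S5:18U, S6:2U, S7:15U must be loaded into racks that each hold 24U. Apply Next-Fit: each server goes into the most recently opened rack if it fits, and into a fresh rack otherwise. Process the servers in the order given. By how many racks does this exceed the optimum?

Next-Fit: [5,7] [15,3] [18,2] [15] → 4 racks.
Total size 65U; any packing needs at least ⌈65/24⌉ = 3 racks.
An optimal packing achieves that bound: [18,5] [15,7,2] [15,3] → 3 racks.
Excess: 4 − 3 = 1.

1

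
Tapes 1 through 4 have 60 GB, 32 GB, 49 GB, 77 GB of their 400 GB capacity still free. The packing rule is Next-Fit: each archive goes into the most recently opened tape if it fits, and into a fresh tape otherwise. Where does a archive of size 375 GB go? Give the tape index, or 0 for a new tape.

0

Next-Fit only looks at tape 4, which has 77 GB free.
375 GB does not fit, so a new tape is opened.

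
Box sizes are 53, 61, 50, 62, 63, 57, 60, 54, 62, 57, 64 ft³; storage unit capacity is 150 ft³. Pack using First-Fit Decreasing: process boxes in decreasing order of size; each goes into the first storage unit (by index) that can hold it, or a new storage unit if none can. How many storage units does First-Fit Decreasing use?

Sorted descending: 64, 63, 62, 62, 61, 60, 57, 57, 54, 53, 50.
storage unit 1: place 64 ft³, 86 ft³ left
storage unit 1: place 63 ft³, 23 ft³ left
storage unit 2: place 62 ft³, 88 ft³ left
storage unit 2: place 62 ft³, 26 ft³ left
storage unit 3: place 61 ft³, 89 ft³ left
storage unit 3: place 60 ft³, 29 ft³ left
storage unit 4: place 57 ft³, 93 ft³ left
storage unit 4: place 57 ft³, 36 ft³ left
storage unit 5: place 54 ft³, 96 ft³ left
storage unit 5: place 53 ft³, 43 ft³ left
storage unit 6: place 50 ft³, 100 ft³ left
Final storage units: [64,63] [62,62] [61,60] [57,57] [54,53] [50].

6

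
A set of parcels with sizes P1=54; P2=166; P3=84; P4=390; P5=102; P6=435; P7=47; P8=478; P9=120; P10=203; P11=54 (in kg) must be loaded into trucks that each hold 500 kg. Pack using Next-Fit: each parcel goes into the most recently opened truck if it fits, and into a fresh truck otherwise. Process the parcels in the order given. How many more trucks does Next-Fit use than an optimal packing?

0

Next-Fit: [54,166,84] [390,102] [435,47] [478] [120,203,54] → 5 trucks.
Total size 2133 kg; any packing needs at least ⌈2133/500⌉ = 5 trucks.
So 5 is already optimal.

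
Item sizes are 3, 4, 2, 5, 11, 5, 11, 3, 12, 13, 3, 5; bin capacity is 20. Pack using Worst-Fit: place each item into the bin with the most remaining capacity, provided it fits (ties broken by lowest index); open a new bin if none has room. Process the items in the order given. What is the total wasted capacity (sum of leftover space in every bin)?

Put 3 in bin 1; 17 remain.
Put 4 in bin 1; 13 remain.
Put 2 in bin 1; 11 remain.
Put 5 in bin 1; 6 remain.
Put 11 in bin 2; 9 remain.
Put 5 in bin 2; 4 remain.
Put 11 in bin 3; 9 remain.
Put 3 in bin 3; 6 remain.
Put 12 in bin 4; 8 remain.
Put 13 in bin 5; 7 remain.
Put 3 in bin 4; 5 remain.
Put 5 in bin 5; 2 remain.
5 bins × 20 = 100; used 77; unused 23.

23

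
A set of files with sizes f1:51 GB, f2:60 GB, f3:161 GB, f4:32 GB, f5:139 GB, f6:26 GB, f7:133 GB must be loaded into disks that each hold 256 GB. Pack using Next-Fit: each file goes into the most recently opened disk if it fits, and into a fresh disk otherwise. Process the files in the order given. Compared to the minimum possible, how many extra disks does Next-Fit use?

1

Next-Fit: [51,60] [161,32] [139,26] [133] → 4 disks.
Total size 602 GB; any packing needs at least ⌈602/256⌉ = 3 disks.
An optimal packing achieves that bound: [161,60,32] [139,51,26] [133] → 3 disks.
Excess: 4 − 3 = 1.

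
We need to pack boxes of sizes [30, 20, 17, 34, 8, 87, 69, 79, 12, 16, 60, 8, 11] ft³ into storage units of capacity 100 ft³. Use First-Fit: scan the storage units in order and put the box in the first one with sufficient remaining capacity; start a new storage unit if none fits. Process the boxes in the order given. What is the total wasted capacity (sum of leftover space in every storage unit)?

149

30 ft³ → storage unit 1 (remaining 70 ft³)
20 ft³ → storage unit 1 (remaining 50 ft³)
17 ft³ → storage unit 1 (remaining 33 ft³)
34 ft³ → storage unit 2 (remaining 66 ft³)
8 ft³ → storage unit 1 (remaining 25 ft³)
87 ft³ → storage unit 3 (remaining 13 ft³)
69 ft³ → storage unit 4 (remaining 31 ft³)
79 ft³ → storage unit 5 (remaining 21 ft³)
12 ft³ → storage unit 1 (remaining 13 ft³)
16 ft³ → storage unit 2 (remaining 50 ft³)
60 ft³ → storage unit 6 (remaining 40 ft³)
8 ft³ → storage unit 1 (remaining 5 ft³)
11 ft³ → storage unit 2 (remaining 39 ft³)
6 storage units × 100 ft³ = 600 ft³; used 451 ft³; unused 149 ft³.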